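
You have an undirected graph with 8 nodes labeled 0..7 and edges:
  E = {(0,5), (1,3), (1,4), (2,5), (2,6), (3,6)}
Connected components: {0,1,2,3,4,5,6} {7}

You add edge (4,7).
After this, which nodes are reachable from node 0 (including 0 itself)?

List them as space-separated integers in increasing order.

Before: nodes reachable from 0: {0,1,2,3,4,5,6}
Adding (4,7): merges 0's component with another. Reachability grows.
After: nodes reachable from 0: {0,1,2,3,4,5,6,7}

Answer: 0 1 2 3 4 5 6 7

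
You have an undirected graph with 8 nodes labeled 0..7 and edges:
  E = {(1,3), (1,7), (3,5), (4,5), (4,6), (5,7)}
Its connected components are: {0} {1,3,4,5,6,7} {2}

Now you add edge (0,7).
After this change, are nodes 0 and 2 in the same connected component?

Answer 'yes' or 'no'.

Initial components: {0} {1,3,4,5,6,7} {2}
Adding edge (0,7): merges {0} and {1,3,4,5,6,7}.
New components: {0,1,3,4,5,6,7} {2}
Are 0 and 2 in the same component? no

Answer: no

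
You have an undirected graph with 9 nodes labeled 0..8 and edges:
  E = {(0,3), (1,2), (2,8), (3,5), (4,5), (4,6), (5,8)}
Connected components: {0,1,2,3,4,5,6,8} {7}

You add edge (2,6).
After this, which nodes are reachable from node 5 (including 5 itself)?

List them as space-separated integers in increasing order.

Answer: 0 1 2 3 4 5 6 8

Derivation:
Before: nodes reachable from 5: {0,1,2,3,4,5,6,8}
Adding (2,6): both endpoints already in same component. Reachability from 5 unchanged.
After: nodes reachable from 5: {0,1,2,3,4,5,6,8}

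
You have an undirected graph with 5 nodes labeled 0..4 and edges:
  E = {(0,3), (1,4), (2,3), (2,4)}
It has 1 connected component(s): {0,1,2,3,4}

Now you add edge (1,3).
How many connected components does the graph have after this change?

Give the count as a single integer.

Initial component count: 1
Add (1,3): endpoints already in same component. Count unchanged: 1.
New component count: 1

Answer: 1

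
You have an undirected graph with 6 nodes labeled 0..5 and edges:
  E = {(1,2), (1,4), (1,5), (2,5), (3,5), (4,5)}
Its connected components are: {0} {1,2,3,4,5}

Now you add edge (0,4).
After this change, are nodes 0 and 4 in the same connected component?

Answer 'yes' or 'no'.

Answer: yes

Derivation:
Initial components: {0} {1,2,3,4,5}
Adding edge (0,4): merges {0} and {1,2,3,4,5}.
New components: {0,1,2,3,4,5}
Are 0 and 4 in the same component? yes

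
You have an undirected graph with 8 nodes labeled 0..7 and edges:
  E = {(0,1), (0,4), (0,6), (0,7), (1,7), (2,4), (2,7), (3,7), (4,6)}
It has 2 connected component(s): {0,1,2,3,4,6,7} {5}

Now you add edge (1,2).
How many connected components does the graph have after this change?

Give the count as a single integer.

Answer: 2

Derivation:
Initial component count: 2
Add (1,2): endpoints already in same component. Count unchanged: 2.
New component count: 2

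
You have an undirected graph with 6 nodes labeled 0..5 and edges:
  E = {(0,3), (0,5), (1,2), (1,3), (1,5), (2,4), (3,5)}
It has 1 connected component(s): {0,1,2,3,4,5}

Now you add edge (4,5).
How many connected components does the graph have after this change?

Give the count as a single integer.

Answer: 1

Derivation:
Initial component count: 1
Add (4,5): endpoints already in same component. Count unchanged: 1.
New component count: 1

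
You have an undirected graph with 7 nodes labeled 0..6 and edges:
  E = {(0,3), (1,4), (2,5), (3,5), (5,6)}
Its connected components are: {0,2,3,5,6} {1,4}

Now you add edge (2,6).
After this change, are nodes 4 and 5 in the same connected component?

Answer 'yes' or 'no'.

Initial components: {0,2,3,5,6} {1,4}
Adding edge (2,6): both already in same component {0,2,3,5,6}. No change.
New components: {0,2,3,5,6} {1,4}
Are 4 and 5 in the same component? no

Answer: no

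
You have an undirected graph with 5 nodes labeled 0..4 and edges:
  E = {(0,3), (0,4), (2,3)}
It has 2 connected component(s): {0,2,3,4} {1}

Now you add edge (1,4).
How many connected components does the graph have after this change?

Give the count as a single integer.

Initial component count: 2
Add (1,4): merges two components. Count decreases: 2 -> 1.
New component count: 1

Answer: 1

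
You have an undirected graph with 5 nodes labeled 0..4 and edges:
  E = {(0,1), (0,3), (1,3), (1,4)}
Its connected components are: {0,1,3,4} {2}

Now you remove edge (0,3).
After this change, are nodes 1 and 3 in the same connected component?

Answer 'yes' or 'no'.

Initial components: {0,1,3,4} {2}
Removing edge (0,3): not a bridge — component count unchanged at 2.
New components: {0,1,3,4} {2}
Are 1 and 3 in the same component? yes

Answer: yes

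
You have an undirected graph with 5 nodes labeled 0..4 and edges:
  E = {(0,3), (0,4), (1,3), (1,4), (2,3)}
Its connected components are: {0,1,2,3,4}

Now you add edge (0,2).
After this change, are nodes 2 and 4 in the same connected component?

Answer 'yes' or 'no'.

Answer: yes

Derivation:
Initial components: {0,1,2,3,4}
Adding edge (0,2): both already in same component {0,1,2,3,4}. No change.
New components: {0,1,2,3,4}
Are 2 and 4 in the same component? yes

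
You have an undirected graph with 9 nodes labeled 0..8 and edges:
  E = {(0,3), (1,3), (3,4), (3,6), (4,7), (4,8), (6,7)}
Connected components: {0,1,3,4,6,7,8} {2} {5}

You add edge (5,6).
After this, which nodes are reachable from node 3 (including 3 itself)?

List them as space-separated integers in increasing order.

Before: nodes reachable from 3: {0,1,3,4,6,7,8}
Adding (5,6): merges 3's component with another. Reachability grows.
After: nodes reachable from 3: {0,1,3,4,5,6,7,8}

Answer: 0 1 3 4 5 6 7 8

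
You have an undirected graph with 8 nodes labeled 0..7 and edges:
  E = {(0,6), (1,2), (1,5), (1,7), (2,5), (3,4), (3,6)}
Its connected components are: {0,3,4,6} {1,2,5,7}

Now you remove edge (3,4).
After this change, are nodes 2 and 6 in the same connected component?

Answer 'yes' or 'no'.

Initial components: {0,3,4,6} {1,2,5,7}
Removing edge (3,4): it was a bridge — component count 2 -> 3.
New components: {0,3,6} {1,2,5,7} {4}
Are 2 and 6 in the same component? no

Answer: no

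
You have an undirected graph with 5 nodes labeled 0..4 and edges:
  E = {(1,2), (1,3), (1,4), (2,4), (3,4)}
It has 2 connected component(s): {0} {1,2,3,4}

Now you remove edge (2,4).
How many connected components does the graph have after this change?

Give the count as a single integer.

Answer: 2

Derivation:
Initial component count: 2
Remove (2,4): not a bridge. Count unchanged: 2.
  After removal, components: {0} {1,2,3,4}
New component count: 2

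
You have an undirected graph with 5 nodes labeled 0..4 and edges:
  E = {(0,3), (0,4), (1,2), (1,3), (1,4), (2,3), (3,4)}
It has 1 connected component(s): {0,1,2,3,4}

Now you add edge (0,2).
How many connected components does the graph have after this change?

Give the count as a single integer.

Answer: 1

Derivation:
Initial component count: 1
Add (0,2): endpoints already in same component. Count unchanged: 1.
New component count: 1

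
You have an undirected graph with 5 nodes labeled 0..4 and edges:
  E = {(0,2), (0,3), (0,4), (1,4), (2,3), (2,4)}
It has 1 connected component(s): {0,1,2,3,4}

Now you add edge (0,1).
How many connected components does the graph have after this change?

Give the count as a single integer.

Answer: 1

Derivation:
Initial component count: 1
Add (0,1): endpoints already in same component. Count unchanged: 1.
New component count: 1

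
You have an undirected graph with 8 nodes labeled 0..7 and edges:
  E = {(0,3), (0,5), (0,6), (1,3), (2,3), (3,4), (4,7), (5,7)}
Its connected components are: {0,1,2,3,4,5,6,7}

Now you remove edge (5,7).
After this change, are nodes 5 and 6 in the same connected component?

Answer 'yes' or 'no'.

Initial components: {0,1,2,3,4,5,6,7}
Removing edge (5,7): not a bridge — component count unchanged at 1.
New components: {0,1,2,3,4,5,6,7}
Are 5 and 6 in the same component? yes

Answer: yes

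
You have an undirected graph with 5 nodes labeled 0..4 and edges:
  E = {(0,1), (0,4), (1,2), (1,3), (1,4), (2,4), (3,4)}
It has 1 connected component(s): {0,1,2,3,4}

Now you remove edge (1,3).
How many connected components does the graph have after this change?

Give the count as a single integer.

Initial component count: 1
Remove (1,3): not a bridge. Count unchanged: 1.
  After removal, components: {0,1,2,3,4}
New component count: 1

Answer: 1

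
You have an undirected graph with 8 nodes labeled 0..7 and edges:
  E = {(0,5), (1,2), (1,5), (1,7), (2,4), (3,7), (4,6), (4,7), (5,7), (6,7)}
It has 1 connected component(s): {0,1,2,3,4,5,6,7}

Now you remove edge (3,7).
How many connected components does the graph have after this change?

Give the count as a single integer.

Initial component count: 1
Remove (3,7): it was a bridge. Count increases: 1 -> 2.
  After removal, components: {0,1,2,4,5,6,7} {3}
New component count: 2

Answer: 2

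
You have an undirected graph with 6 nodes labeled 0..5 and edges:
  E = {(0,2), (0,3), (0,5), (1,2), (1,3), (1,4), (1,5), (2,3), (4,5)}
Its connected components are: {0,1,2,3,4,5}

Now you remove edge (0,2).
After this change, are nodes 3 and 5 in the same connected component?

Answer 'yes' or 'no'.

Initial components: {0,1,2,3,4,5}
Removing edge (0,2): not a bridge — component count unchanged at 1.
New components: {0,1,2,3,4,5}
Are 3 and 5 in the same component? yes

Answer: yes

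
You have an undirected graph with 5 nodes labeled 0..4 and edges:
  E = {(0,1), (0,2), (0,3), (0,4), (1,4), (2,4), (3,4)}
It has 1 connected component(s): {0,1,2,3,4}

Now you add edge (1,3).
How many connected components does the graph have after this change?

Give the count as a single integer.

Initial component count: 1
Add (1,3): endpoints already in same component. Count unchanged: 1.
New component count: 1

Answer: 1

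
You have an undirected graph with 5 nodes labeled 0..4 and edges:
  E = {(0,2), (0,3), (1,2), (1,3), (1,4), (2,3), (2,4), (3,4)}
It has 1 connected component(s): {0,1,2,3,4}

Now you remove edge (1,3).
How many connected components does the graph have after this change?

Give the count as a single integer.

Answer: 1

Derivation:
Initial component count: 1
Remove (1,3): not a bridge. Count unchanged: 1.
  After removal, components: {0,1,2,3,4}
New component count: 1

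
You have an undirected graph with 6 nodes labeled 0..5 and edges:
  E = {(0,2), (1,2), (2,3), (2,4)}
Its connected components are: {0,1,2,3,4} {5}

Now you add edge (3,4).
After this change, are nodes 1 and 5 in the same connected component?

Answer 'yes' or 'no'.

Answer: no

Derivation:
Initial components: {0,1,2,3,4} {5}
Adding edge (3,4): both already in same component {0,1,2,3,4}. No change.
New components: {0,1,2,3,4} {5}
Are 1 and 5 in the same component? no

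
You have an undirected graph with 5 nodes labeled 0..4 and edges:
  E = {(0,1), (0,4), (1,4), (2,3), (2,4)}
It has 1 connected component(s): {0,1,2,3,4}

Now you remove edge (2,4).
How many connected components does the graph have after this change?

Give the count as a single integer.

Initial component count: 1
Remove (2,4): it was a bridge. Count increases: 1 -> 2.
  After removal, components: {0,1,4} {2,3}
New component count: 2

Answer: 2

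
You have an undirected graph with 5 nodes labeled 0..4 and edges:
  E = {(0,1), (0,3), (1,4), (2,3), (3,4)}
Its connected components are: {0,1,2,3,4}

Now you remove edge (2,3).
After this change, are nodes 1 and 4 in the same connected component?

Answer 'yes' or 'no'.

Answer: yes

Derivation:
Initial components: {0,1,2,3,4}
Removing edge (2,3): it was a bridge — component count 1 -> 2.
New components: {0,1,3,4} {2}
Are 1 and 4 in the same component? yes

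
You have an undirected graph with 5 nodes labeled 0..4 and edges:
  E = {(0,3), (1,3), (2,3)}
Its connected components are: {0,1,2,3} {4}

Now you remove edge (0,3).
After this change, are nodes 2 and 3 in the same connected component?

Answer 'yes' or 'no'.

Initial components: {0,1,2,3} {4}
Removing edge (0,3): it was a bridge — component count 2 -> 3.
New components: {0} {1,2,3} {4}
Are 2 and 3 in the same component? yes

Answer: yes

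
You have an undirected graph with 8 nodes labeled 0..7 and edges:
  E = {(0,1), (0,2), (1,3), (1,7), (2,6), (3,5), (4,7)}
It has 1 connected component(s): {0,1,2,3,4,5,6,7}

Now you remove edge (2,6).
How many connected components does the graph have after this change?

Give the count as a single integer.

Initial component count: 1
Remove (2,6): it was a bridge. Count increases: 1 -> 2.
  After removal, components: {0,1,2,3,4,5,7} {6}
New component count: 2

Answer: 2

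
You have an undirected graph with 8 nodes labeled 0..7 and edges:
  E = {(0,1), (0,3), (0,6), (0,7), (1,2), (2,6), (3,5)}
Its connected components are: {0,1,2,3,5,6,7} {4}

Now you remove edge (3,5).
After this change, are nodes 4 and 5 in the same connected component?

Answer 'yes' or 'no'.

Initial components: {0,1,2,3,5,6,7} {4}
Removing edge (3,5): it was a bridge — component count 2 -> 3.
New components: {0,1,2,3,6,7} {4} {5}
Are 4 and 5 in the same component? no

Answer: no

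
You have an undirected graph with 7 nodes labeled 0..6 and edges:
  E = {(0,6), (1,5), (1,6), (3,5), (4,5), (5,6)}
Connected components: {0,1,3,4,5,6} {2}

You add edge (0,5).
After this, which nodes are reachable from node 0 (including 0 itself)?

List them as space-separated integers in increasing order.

Before: nodes reachable from 0: {0,1,3,4,5,6}
Adding (0,5): both endpoints already in same component. Reachability from 0 unchanged.
After: nodes reachable from 0: {0,1,3,4,5,6}

Answer: 0 1 3 4 5 6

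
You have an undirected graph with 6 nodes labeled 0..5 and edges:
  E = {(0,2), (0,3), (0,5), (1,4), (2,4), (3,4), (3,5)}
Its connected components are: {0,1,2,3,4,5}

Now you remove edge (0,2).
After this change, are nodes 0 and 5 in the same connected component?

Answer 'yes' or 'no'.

Answer: yes

Derivation:
Initial components: {0,1,2,3,4,5}
Removing edge (0,2): not a bridge — component count unchanged at 1.
New components: {0,1,2,3,4,5}
Are 0 and 5 in the same component? yes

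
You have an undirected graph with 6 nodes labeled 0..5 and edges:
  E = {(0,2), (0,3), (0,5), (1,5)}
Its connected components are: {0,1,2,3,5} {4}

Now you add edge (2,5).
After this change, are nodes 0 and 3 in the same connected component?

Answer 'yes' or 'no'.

Answer: yes

Derivation:
Initial components: {0,1,2,3,5} {4}
Adding edge (2,5): both already in same component {0,1,2,3,5}. No change.
New components: {0,1,2,3,5} {4}
Are 0 and 3 in the same component? yes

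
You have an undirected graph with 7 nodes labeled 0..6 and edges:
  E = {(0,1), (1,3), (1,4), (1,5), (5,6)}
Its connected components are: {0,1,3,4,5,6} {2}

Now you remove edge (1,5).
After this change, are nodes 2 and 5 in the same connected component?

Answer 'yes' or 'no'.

Answer: no

Derivation:
Initial components: {0,1,3,4,5,6} {2}
Removing edge (1,5): it was a bridge — component count 2 -> 3.
New components: {0,1,3,4} {2} {5,6}
Are 2 and 5 in the same component? no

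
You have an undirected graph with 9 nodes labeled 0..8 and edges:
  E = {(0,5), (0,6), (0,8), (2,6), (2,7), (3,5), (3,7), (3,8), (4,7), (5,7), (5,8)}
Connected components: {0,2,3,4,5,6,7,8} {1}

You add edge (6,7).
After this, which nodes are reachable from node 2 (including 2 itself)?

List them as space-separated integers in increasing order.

Answer: 0 2 3 4 5 6 7 8

Derivation:
Before: nodes reachable from 2: {0,2,3,4,5,6,7,8}
Adding (6,7): both endpoints already in same component. Reachability from 2 unchanged.
After: nodes reachable from 2: {0,2,3,4,5,6,7,8}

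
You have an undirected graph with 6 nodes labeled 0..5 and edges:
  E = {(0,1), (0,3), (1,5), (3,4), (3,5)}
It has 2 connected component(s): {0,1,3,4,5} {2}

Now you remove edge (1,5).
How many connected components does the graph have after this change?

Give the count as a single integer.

Answer: 2

Derivation:
Initial component count: 2
Remove (1,5): not a bridge. Count unchanged: 2.
  After removal, components: {0,1,3,4,5} {2}
New component count: 2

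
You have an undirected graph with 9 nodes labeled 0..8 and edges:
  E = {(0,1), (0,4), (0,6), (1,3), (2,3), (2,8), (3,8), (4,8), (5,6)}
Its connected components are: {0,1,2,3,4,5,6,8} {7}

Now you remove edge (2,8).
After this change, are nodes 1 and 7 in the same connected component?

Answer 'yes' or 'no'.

Initial components: {0,1,2,3,4,5,6,8} {7}
Removing edge (2,8): not a bridge — component count unchanged at 2.
New components: {0,1,2,3,4,5,6,8} {7}
Are 1 and 7 in the same component? no

Answer: no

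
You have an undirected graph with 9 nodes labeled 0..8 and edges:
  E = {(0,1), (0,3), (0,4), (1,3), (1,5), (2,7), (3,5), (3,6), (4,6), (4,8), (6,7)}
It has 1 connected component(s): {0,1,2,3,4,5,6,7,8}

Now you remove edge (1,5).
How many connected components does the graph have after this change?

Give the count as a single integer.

Initial component count: 1
Remove (1,5): not a bridge. Count unchanged: 1.
  After removal, components: {0,1,2,3,4,5,6,7,8}
New component count: 1

Answer: 1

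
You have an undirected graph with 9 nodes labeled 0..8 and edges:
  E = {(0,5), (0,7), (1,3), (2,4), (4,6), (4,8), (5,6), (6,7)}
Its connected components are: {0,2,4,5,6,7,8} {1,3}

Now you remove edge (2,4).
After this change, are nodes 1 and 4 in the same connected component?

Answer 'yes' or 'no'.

Answer: no

Derivation:
Initial components: {0,2,4,5,6,7,8} {1,3}
Removing edge (2,4): it was a bridge — component count 2 -> 3.
New components: {0,4,5,6,7,8} {1,3} {2}
Are 1 and 4 in the same component? no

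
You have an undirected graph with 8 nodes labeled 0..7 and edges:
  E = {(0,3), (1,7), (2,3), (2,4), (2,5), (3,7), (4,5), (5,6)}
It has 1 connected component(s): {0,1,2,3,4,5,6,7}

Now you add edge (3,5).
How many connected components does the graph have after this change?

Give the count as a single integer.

Initial component count: 1
Add (3,5): endpoints already in same component. Count unchanged: 1.
New component count: 1

Answer: 1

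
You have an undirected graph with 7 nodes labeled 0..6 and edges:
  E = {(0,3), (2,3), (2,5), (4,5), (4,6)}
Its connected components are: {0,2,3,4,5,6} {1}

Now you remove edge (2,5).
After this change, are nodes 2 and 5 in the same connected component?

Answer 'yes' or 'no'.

Initial components: {0,2,3,4,5,6} {1}
Removing edge (2,5): it was a bridge — component count 2 -> 3.
New components: {0,2,3} {1} {4,5,6}
Are 2 and 5 in the same component? no

Answer: no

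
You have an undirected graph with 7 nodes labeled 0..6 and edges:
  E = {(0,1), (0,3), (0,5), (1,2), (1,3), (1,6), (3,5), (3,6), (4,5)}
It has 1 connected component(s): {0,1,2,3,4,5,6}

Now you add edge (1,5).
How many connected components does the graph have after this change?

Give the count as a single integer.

Initial component count: 1
Add (1,5): endpoints already in same component. Count unchanged: 1.
New component count: 1

Answer: 1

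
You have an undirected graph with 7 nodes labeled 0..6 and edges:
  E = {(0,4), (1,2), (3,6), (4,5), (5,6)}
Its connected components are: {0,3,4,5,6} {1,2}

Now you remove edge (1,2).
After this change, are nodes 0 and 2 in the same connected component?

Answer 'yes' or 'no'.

Initial components: {0,3,4,5,6} {1,2}
Removing edge (1,2): it was a bridge — component count 2 -> 3.
New components: {0,3,4,5,6} {1} {2}
Are 0 and 2 in the same component? no

Answer: no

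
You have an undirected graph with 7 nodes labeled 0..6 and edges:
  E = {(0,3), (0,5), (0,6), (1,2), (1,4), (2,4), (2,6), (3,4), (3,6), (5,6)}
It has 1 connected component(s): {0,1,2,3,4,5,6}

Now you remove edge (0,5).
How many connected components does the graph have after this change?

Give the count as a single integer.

Initial component count: 1
Remove (0,5): not a bridge. Count unchanged: 1.
  After removal, components: {0,1,2,3,4,5,6}
New component count: 1

Answer: 1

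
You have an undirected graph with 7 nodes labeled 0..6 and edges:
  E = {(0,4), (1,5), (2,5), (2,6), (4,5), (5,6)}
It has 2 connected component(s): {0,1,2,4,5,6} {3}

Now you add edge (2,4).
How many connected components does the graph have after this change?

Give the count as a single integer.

Answer: 2

Derivation:
Initial component count: 2
Add (2,4): endpoints already in same component. Count unchanged: 2.
New component count: 2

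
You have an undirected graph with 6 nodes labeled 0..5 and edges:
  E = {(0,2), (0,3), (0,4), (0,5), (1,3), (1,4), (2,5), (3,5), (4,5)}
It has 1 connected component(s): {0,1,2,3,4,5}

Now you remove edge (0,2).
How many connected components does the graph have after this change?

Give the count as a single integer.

Initial component count: 1
Remove (0,2): not a bridge. Count unchanged: 1.
  After removal, components: {0,1,2,3,4,5}
New component count: 1

Answer: 1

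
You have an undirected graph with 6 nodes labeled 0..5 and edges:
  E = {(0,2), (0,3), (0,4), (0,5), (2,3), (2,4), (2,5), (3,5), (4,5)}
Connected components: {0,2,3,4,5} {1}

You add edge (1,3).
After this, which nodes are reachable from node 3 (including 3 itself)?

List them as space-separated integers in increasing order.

Answer: 0 1 2 3 4 5

Derivation:
Before: nodes reachable from 3: {0,2,3,4,5}
Adding (1,3): merges 3's component with another. Reachability grows.
After: nodes reachable from 3: {0,1,2,3,4,5}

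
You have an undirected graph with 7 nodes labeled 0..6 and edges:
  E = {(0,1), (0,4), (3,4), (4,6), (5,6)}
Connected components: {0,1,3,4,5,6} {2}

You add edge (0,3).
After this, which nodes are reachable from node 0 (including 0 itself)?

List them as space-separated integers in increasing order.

Before: nodes reachable from 0: {0,1,3,4,5,6}
Adding (0,3): both endpoints already in same component. Reachability from 0 unchanged.
After: nodes reachable from 0: {0,1,3,4,5,6}

Answer: 0 1 3 4 5 6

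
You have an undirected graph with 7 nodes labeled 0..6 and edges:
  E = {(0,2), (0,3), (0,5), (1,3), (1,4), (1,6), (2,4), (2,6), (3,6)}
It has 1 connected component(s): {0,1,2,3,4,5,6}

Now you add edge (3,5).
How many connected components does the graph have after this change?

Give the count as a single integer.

Initial component count: 1
Add (3,5): endpoints already in same component. Count unchanged: 1.
New component count: 1

Answer: 1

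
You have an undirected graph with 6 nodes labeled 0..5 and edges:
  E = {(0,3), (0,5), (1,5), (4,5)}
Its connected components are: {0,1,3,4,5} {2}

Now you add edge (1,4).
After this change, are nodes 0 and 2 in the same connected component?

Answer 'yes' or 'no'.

Answer: no

Derivation:
Initial components: {0,1,3,4,5} {2}
Adding edge (1,4): both already in same component {0,1,3,4,5}. No change.
New components: {0,1,3,4,5} {2}
Are 0 and 2 in the same component? no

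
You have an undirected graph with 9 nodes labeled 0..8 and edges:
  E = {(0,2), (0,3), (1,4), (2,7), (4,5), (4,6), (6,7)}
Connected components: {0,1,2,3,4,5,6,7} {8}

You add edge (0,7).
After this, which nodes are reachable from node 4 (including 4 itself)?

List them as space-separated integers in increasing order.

Answer: 0 1 2 3 4 5 6 7

Derivation:
Before: nodes reachable from 4: {0,1,2,3,4,5,6,7}
Adding (0,7): both endpoints already in same component. Reachability from 4 unchanged.
After: nodes reachable from 4: {0,1,2,3,4,5,6,7}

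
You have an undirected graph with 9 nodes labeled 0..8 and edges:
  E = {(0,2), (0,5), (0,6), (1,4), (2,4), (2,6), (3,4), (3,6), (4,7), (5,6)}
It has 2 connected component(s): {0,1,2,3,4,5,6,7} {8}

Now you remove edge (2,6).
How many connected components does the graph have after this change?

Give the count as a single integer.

Answer: 2

Derivation:
Initial component count: 2
Remove (2,6): not a bridge. Count unchanged: 2.
  After removal, components: {0,1,2,3,4,5,6,7} {8}
New component count: 2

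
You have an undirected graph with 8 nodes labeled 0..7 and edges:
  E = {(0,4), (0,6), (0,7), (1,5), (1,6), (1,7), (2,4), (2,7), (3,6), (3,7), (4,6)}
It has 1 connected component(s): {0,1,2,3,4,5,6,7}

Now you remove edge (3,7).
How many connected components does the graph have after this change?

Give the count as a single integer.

Initial component count: 1
Remove (3,7): not a bridge. Count unchanged: 1.
  After removal, components: {0,1,2,3,4,5,6,7}
New component count: 1

Answer: 1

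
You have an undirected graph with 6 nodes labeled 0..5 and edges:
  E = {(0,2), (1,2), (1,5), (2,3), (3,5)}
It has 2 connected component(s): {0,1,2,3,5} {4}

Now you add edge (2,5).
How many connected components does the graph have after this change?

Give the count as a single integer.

Initial component count: 2
Add (2,5): endpoints already in same component. Count unchanged: 2.
New component count: 2

Answer: 2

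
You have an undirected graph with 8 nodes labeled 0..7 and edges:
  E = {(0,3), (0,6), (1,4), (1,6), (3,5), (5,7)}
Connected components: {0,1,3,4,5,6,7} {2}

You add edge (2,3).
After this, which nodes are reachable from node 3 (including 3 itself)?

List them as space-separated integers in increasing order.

Before: nodes reachable from 3: {0,1,3,4,5,6,7}
Adding (2,3): merges 3's component with another. Reachability grows.
After: nodes reachable from 3: {0,1,2,3,4,5,6,7}

Answer: 0 1 2 3 4 5 6 7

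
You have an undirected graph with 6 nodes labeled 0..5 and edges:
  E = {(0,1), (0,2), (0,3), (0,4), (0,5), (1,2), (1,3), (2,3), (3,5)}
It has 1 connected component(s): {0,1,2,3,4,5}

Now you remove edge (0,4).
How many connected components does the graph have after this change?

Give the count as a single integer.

Answer: 2

Derivation:
Initial component count: 1
Remove (0,4): it was a bridge. Count increases: 1 -> 2.
  After removal, components: {0,1,2,3,5} {4}
New component count: 2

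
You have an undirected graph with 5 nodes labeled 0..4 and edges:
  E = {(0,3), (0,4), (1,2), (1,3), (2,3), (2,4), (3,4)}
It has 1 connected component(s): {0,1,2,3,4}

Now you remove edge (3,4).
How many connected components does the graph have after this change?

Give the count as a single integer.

Answer: 1

Derivation:
Initial component count: 1
Remove (3,4): not a bridge. Count unchanged: 1.
  After removal, components: {0,1,2,3,4}
New component count: 1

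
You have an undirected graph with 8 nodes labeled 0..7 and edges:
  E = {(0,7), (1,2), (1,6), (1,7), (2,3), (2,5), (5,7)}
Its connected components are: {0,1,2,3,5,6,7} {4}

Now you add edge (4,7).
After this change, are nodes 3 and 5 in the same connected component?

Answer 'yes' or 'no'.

Answer: yes

Derivation:
Initial components: {0,1,2,3,5,6,7} {4}
Adding edge (4,7): merges {4} and {0,1,2,3,5,6,7}.
New components: {0,1,2,3,4,5,6,7}
Are 3 and 5 in the same component? yes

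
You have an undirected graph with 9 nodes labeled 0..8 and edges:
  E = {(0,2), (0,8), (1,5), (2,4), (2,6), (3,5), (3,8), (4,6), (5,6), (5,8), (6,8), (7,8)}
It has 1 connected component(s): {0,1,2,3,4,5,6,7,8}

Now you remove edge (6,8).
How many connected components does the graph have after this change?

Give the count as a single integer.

Initial component count: 1
Remove (6,8): not a bridge. Count unchanged: 1.
  After removal, components: {0,1,2,3,4,5,6,7,8}
New component count: 1

Answer: 1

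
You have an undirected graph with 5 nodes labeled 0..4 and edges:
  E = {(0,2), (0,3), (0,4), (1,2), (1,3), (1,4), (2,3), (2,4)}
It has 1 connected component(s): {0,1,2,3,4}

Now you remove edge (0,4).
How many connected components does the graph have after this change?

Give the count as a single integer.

Initial component count: 1
Remove (0,4): not a bridge. Count unchanged: 1.
  After removal, components: {0,1,2,3,4}
New component count: 1

Answer: 1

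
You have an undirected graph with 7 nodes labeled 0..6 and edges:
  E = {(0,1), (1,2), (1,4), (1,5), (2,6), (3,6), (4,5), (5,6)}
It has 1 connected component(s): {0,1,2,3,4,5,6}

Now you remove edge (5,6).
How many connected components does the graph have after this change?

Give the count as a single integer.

Initial component count: 1
Remove (5,6): not a bridge. Count unchanged: 1.
  After removal, components: {0,1,2,3,4,5,6}
New component count: 1

Answer: 1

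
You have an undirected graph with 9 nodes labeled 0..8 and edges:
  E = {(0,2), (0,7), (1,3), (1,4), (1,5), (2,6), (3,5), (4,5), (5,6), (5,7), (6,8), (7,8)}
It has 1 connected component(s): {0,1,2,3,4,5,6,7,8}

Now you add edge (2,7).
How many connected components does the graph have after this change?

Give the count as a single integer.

Answer: 1

Derivation:
Initial component count: 1
Add (2,7): endpoints already in same component. Count unchanged: 1.
New component count: 1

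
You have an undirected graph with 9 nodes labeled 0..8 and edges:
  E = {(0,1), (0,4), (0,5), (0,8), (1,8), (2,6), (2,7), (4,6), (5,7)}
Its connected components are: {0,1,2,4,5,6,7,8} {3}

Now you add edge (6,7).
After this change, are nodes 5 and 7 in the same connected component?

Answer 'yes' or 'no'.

Answer: yes

Derivation:
Initial components: {0,1,2,4,5,6,7,8} {3}
Adding edge (6,7): both already in same component {0,1,2,4,5,6,7,8}. No change.
New components: {0,1,2,4,5,6,7,8} {3}
Are 5 and 7 in the same component? yes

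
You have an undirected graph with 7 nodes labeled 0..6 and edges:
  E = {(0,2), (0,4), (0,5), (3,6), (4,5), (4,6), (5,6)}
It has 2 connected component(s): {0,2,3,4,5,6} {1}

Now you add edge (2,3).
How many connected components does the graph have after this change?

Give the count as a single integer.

Initial component count: 2
Add (2,3): endpoints already in same component. Count unchanged: 2.
New component count: 2

Answer: 2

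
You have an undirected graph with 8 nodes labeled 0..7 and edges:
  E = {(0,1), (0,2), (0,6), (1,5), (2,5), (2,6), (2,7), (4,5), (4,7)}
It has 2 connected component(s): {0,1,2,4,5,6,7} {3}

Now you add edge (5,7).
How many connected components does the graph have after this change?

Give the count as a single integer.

Answer: 2

Derivation:
Initial component count: 2
Add (5,7): endpoints already in same component. Count unchanged: 2.
New component count: 2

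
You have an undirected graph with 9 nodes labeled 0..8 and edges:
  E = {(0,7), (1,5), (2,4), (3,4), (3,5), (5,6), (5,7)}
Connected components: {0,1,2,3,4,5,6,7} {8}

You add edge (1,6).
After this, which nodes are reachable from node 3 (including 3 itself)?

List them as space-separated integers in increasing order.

Before: nodes reachable from 3: {0,1,2,3,4,5,6,7}
Adding (1,6): both endpoints already in same component. Reachability from 3 unchanged.
After: nodes reachable from 3: {0,1,2,3,4,5,6,7}

Answer: 0 1 2 3 4 5 6 7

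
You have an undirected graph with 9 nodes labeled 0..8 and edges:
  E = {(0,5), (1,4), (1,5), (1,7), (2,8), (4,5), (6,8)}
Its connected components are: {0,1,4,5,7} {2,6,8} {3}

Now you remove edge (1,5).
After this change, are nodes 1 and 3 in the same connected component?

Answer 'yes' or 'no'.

Initial components: {0,1,4,5,7} {2,6,8} {3}
Removing edge (1,5): not a bridge — component count unchanged at 3.
New components: {0,1,4,5,7} {2,6,8} {3}
Are 1 and 3 in the same component? no

Answer: no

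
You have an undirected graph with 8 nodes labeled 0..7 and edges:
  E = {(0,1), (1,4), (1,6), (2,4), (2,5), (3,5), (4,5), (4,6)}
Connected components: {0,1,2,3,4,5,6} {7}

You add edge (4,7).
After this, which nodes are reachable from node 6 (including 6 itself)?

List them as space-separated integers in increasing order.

Answer: 0 1 2 3 4 5 6 7

Derivation:
Before: nodes reachable from 6: {0,1,2,3,4,5,6}
Adding (4,7): merges 6's component with another. Reachability grows.
After: nodes reachable from 6: {0,1,2,3,4,5,6,7}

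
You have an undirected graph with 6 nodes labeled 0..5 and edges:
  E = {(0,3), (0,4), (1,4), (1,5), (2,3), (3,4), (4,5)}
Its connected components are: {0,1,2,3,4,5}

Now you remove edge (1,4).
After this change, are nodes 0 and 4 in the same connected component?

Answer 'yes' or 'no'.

Initial components: {0,1,2,3,4,5}
Removing edge (1,4): not a bridge — component count unchanged at 1.
New components: {0,1,2,3,4,5}
Are 0 and 4 in the same component? yes

Answer: yes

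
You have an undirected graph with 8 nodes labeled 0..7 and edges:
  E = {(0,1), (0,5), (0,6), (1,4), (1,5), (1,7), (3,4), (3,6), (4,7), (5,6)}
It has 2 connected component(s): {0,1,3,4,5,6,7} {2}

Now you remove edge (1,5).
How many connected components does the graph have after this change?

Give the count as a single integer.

Initial component count: 2
Remove (1,5): not a bridge. Count unchanged: 2.
  After removal, components: {0,1,3,4,5,6,7} {2}
New component count: 2

Answer: 2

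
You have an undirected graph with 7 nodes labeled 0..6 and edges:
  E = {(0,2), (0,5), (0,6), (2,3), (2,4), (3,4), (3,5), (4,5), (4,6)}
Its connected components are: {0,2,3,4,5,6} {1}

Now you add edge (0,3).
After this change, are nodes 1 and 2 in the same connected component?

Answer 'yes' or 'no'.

Answer: no

Derivation:
Initial components: {0,2,3,4,5,6} {1}
Adding edge (0,3): both already in same component {0,2,3,4,5,6}. No change.
New components: {0,2,3,4,5,6} {1}
Are 1 and 2 in the same component? no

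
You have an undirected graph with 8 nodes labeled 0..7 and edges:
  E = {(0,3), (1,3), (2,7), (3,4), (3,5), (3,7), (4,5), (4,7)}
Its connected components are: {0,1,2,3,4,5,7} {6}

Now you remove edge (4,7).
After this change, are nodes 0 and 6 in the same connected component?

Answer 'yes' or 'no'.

Initial components: {0,1,2,3,4,5,7} {6}
Removing edge (4,7): not a bridge — component count unchanged at 2.
New components: {0,1,2,3,4,5,7} {6}
Are 0 and 6 in the same component? no

Answer: no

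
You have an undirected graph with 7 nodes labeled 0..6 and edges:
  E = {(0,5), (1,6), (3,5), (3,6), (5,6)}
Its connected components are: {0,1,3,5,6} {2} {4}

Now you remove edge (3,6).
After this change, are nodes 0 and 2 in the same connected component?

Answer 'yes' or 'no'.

Initial components: {0,1,3,5,6} {2} {4}
Removing edge (3,6): not a bridge — component count unchanged at 3.
New components: {0,1,3,5,6} {2} {4}
Are 0 and 2 in the same component? no

Answer: no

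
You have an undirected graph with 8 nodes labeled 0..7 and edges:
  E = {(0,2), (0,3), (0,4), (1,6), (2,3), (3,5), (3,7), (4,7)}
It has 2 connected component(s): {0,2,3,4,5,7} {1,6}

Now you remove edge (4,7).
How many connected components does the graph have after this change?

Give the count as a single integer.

Initial component count: 2
Remove (4,7): not a bridge. Count unchanged: 2.
  After removal, components: {0,2,3,4,5,7} {1,6}
New component count: 2

Answer: 2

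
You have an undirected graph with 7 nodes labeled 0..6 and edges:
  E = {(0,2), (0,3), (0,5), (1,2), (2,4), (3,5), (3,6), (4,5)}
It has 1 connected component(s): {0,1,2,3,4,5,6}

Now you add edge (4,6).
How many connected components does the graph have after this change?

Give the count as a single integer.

Initial component count: 1
Add (4,6): endpoints already in same component. Count unchanged: 1.
New component count: 1

Answer: 1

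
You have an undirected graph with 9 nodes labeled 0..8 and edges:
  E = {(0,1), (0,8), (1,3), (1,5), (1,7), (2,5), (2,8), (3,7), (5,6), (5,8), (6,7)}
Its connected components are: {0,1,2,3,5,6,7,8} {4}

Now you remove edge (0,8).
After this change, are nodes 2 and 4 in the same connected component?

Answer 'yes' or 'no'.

Answer: no

Derivation:
Initial components: {0,1,2,3,5,6,7,8} {4}
Removing edge (0,8): not a bridge — component count unchanged at 2.
New components: {0,1,2,3,5,6,7,8} {4}
Are 2 and 4 in the same component? no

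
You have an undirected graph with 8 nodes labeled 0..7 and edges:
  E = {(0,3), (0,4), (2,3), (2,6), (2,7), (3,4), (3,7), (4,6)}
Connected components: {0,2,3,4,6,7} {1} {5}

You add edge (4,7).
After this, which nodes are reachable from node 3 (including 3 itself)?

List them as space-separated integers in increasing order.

Answer: 0 2 3 4 6 7

Derivation:
Before: nodes reachable from 3: {0,2,3,4,6,7}
Adding (4,7): both endpoints already in same component. Reachability from 3 unchanged.
After: nodes reachable from 3: {0,2,3,4,6,7}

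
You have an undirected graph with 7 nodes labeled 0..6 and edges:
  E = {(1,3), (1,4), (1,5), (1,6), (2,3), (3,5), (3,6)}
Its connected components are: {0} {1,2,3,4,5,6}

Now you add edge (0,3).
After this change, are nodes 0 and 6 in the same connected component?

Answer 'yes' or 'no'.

Answer: yes

Derivation:
Initial components: {0} {1,2,3,4,5,6}
Adding edge (0,3): merges {0} and {1,2,3,4,5,6}.
New components: {0,1,2,3,4,5,6}
Are 0 and 6 in the same component? yes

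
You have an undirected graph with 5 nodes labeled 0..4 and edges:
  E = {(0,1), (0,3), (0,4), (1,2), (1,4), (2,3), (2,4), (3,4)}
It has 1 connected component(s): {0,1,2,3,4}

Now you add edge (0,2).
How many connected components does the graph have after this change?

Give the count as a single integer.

Initial component count: 1
Add (0,2): endpoints already in same component. Count unchanged: 1.
New component count: 1

Answer: 1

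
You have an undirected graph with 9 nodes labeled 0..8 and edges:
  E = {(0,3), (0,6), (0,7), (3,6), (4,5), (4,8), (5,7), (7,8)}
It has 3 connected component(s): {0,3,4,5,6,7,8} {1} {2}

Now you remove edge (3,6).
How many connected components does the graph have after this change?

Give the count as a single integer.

Initial component count: 3
Remove (3,6): not a bridge. Count unchanged: 3.
  After removal, components: {0,3,4,5,6,7,8} {1} {2}
New component count: 3

Answer: 3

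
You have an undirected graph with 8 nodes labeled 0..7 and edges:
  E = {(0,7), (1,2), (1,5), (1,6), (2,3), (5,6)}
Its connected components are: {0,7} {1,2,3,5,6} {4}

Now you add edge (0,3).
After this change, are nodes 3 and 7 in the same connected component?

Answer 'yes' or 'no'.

Initial components: {0,7} {1,2,3,5,6} {4}
Adding edge (0,3): merges {0,7} and {1,2,3,5,6}.
New components: {0,1,2,3,5,6,7} {4}
Are 3 and 7 in the same component? yes

Answer: yes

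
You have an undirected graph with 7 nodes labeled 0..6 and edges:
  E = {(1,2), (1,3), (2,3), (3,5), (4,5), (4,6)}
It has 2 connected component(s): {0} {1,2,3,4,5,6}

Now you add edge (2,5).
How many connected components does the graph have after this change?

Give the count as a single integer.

Answer: 2

Derivation:
Initial component count: 2
Add (2,5): endpoints already in same component. Count unchanged: 2.
New component count: 2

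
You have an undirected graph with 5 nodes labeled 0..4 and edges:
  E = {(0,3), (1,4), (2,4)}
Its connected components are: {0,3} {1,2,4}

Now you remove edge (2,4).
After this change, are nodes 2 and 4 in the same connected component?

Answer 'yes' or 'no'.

Initial components: {0,3} {1,2,4}
Removing edge (2,4): it was a bridge — component count 2 -> 3.
New components: {0,3} {1,4} {2}
Are 2 and 4 in the same component? no

Answer: no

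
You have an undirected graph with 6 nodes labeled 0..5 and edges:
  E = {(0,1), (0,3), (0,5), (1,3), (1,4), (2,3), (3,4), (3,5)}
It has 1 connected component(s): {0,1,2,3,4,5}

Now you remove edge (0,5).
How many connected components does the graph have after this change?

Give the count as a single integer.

Answer: 1

Derivation:
Initial component count: 1
Remove (0,5): not a bridge. Count unchanged: 1.
  After removal, components: {0,1,2,3,4,5}
New component count: 1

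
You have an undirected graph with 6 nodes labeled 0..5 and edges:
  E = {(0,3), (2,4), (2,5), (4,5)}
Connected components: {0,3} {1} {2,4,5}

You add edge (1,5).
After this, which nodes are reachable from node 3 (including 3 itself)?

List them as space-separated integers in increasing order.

Answer: 0 3

Derivation:
Before: nodes reachable from 3: {0,3}
Adding (1,5): merges two components, but neither contains 3. Reachability from 3 unchanged.
After: nodes reachable from 3: {0,3}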